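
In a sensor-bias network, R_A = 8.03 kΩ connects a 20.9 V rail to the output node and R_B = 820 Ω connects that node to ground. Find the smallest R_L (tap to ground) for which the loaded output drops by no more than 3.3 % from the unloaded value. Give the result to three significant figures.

R_L(min) ≈ 21.8 kΩ

Output resistance R_th = R_A‖R_B = (8030 × 820)/8850 = 744.0 Ω.
The fractional drop is R_th/(R_th + R_L); requiring this ≤ 0.0330 gives R_L ≥ R_th(1/0.0330 − 1) = 744.0 × 29.30 = 21.8 kΩ.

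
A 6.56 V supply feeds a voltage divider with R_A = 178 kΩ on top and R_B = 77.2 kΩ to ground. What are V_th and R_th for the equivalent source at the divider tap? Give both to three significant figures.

V_th = 1.98 V, R_th = 53.8 kΩ

V_th is the open-circuit tap voltage: 6.56 × 77.2/(178 + 77.2) = 1.98 V.
With the supply zeroed, R_A and R_B appear in parallel from the tap: R_th = R_A‖R_B = (178 × 77.2)/255.2 = 53.8 kΩ.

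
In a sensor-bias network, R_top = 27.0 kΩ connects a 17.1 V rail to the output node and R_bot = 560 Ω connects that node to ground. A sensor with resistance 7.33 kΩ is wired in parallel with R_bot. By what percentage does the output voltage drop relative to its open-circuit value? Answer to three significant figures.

The divider's output (Thévenin) resistance is R_top‖R_bot = 548.6 Ω.
Fractional drop under load = R_th/(R_th + R_L) = 548.6 / (548.6 + 7330) = 0.06963.
So the output falls by 6.96 %.

6.96 %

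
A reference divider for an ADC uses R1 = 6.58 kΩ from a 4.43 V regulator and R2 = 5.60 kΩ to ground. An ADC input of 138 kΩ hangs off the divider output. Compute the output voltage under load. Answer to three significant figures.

The load sits in parallel with R2: R2‖R_L = (5.60 × 138) / (5.60 + 138) = 5.382 kΩ.
V_out = 4.43 × 5.382 / (6.58 + 5.382) = 4.43 × 5.382/11.96 = 1.99 V.
(Unloaded it would have been 2.04 V.)

V_out ≈ 1.99 V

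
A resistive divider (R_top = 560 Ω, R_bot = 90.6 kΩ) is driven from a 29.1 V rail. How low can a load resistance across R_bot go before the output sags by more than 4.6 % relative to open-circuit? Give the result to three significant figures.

R_L(min) ≈ 11.5 kΩ

Output resistance R_th = R_top‖R_bot = (560 × 90600)/91160 = 556.6 Ω.
The fractional drop is R_th/(R_th + R_L); requiring this ≤ 0.0460 gives R_L ≥ R_th(1/0.0460 − 1) = 556.6 × 20.74 = 11.5 kΩ.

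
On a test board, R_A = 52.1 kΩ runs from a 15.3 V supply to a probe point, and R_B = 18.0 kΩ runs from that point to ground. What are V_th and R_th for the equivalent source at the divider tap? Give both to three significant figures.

V_th = 3.93 V, R_th = 13.4 kΩ

V_th is the open-circuit tap voltage: 15.3 × 18.0/(52.1 + 18.0) = 3.93 V.
With the supply zeroed, R_A and R_B appear in parallel from the tap: R_th = R_A‖R_B = (52.1 × 18.0)/70.10 = 13.4 kΩ.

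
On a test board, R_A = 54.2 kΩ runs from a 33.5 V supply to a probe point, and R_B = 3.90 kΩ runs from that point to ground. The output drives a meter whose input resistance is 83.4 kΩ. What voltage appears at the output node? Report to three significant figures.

V_out ≈ 2.15 V

The load sits in parallel with R_B: R_B‖R_L = (3.90 × 83.4) / (3.90 + 83.4) = 3.726 kΩ.
V_out = 33.5 × 3.726 / (54.2 + 3.726) = 33.5 × 3.726/57.93 = 2.15 V.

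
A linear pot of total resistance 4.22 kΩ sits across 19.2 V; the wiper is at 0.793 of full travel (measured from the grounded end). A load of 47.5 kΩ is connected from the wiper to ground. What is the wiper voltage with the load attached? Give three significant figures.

The wiper splits the pot into (1−α)R = 873.5 Ω above and αR = 3346 Ω below.
Lower section ‖ load = 3126 Ω.
V_wiper = 19.2 × 3126/(873.5 + 3126) = 15.0 V.

V ≈ 15.0 V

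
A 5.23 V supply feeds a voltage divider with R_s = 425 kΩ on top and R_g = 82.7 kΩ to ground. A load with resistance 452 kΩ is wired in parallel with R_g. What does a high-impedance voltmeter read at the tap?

V_out ≈ 0.739 V

The load sits in parallel with R_g: R_g‖R_L = (82.7 × 452) / (82.7 + 452) = 69.91 kΩ.
V_out = 5.23 × 69.91 / (425 + 69.91) = 5.23 × 69.91/494.9 = 0.739 V.
(Unloaded it would have been 0.852 V.)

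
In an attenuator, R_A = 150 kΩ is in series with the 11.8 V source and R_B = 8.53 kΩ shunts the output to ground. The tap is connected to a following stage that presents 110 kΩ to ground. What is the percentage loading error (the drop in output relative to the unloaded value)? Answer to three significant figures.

6.84 %

The divider's output (Thévenin) resistance is R_A‖R_B = 8.071 kΩ.
Fractional drop under load = R_th/(R_th + R_L) = 8.071 / (8.071 + 110) = 0.06836.
So the output falls by 6.84 %.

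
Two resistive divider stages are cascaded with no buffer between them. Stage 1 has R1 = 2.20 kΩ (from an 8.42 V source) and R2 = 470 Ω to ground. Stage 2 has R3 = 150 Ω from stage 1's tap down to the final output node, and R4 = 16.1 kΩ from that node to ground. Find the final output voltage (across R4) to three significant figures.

V_out ≈ 1.43 V

Stage 2 presents R3+R4 = 16250 Ω as a load on stage 1's tap.
Stage 1's lower leg becomes R2‖(R3+R4) = 456.8 Ω, so V_mid = 8.42 × 456.8/2657 = 1.448 V.
Stage 2 is itself unloaded: V_out = V_mid × R4/(R3+R4) = 1.448 × 16100/16250 = 1.43 V.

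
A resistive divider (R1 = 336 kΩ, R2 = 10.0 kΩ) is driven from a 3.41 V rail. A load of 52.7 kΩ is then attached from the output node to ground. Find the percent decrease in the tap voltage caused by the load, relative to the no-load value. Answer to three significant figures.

The divider's output (Thévenin) resistance is R1‖R2 = 9.711 kΩ.
Fractional drop under load = R_th/(R_th + R_L) = 9.711 / (9.711 + 52.7) = 0.1556.
So the output falls by 15.6 %.

15.6 %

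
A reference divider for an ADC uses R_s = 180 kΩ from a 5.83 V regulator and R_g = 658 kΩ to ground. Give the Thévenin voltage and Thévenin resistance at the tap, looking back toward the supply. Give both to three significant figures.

V_th is the open-circuit tap voltage: 5.83 × 658/(180 + 658) = 4.58 V.
With the supply zeroed, R_s and R_g appear in parallel from the tap: R_th = R_s‖R_g = (180 × 658)/838.0 = 141 kΩ.

V_th = 4.58 V, R_th = 141 kΩ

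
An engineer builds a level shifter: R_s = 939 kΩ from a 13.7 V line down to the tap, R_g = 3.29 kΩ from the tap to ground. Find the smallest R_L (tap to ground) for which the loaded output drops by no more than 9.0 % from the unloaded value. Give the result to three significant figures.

Output resistance R_th = R_s‖R_g = (939 × 3.29)/942.3 = 3.279 kΩ.
The fractional drop is R_th/(R_th + R_L); requiring this ≤ 0.0900 gives R_L ≥ R_th(1/0.0900 − 1) = 3.279 × 10.11 = 33.1 kΩ.

R_L(min) ≈ 33.1 kΩ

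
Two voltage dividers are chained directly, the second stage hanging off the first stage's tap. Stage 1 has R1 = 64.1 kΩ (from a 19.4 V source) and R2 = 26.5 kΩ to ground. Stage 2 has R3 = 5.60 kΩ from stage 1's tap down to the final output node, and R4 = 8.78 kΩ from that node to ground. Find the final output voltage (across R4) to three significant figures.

Stage 2 presents R3+R4 = 14.38 kΩ as a load on stage 1's tap.
Stage 1's lower leg becomes R2‖(R3+R4) = 9.322 kΩ, so V_mid = 19.4 × 9.322/73.42 = 2.463 V.
Stage 2 is itself unloaded: V_out = V_mid × R4/(R3+R4) = 2.463 × 8.78/14.38 = 1.50 V.

V_out ≈ 1.50 V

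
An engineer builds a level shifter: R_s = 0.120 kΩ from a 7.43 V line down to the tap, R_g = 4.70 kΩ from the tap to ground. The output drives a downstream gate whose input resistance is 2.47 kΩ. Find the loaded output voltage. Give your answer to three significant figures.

The load sits in parallel with R_g: R_g‖R_L = (4700 × 2470) / (4700 + 2470) = 1619 Ω.
V_out = 7.43 × 1619 / (120 + 1619) = 7.43 × 1619/1739 = 6.92 V.
(Unloaded it would have been 7.25 V.)

V_out ≈ 6.92 V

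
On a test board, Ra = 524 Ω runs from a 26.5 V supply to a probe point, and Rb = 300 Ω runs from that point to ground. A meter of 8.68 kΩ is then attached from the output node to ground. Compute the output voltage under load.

V_out ≈ 9.44 V

The load sits in parallel with Rb: Rb‖R_L = (300 × 8680) / (300 + 8680) = 290.0 Ω.
V_out = 26.5 × 290.0 / (524 + 290.0) = 26.5 × 290.0/814.0 = 9.44 V.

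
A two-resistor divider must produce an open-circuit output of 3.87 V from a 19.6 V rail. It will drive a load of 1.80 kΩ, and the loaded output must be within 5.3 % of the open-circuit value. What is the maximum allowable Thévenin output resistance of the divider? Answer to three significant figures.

Loading drop = R_th/(R_th + R_L) ≤ 0.0530, so R_th ≤ R_L · ε/(1−ε) = 1.80 kΩ × 0.0530/0.9470 = 101 Ω.
(Any R1, R2 with R2/(R1+R2) = 0.197 and R1‖R2 ≤ 101 Ω will meet the spec.)

R_th ≤ 101 Ω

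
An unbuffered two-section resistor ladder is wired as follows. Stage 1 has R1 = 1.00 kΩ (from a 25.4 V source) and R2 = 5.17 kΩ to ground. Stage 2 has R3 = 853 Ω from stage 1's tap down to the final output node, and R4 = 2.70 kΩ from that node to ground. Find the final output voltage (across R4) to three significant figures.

Stage 2 presents R3+R4 = 3553 Ω as a load on stage 1's tap.
Stage 1's lower leg becomes R2‖(R3+R4) = 2106 Ω, so V_mid = 25.4 × 2106/3106 = 17.22 V.
Stage 2 is itself unloaded: V_out = V_mid × R4/(R3+R4) = 17.22 × 2700/3553 = 13.1 V.

V_out ≈ 13.1 V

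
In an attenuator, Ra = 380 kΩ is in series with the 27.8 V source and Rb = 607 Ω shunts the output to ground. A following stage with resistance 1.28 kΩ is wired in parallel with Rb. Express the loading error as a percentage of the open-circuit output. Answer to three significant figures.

32.1 %

The divider's output (Thévenin) resistance is Ra‖Rb = 606.0 Ω.
Fractional drop under load = R_th/(R_th + R_L) = 606.0 / (606.0 + 1280) = 0.3213.
So the output falls by 32.1 %.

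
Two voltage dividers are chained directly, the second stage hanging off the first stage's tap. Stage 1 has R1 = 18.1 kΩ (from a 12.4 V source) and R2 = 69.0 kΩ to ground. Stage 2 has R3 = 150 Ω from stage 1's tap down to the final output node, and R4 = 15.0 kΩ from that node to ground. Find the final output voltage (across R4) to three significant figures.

Stage 2 presents R3+R4 = 15150 Ω as a load on stage 1's tap.
Stage 1's lower leg becomes R2‖(R3+R4) = 12420 Ω, so V_mid = 12.4 × 12420/30520 = 5.047 V.
Stage 2 is itself unloaded: V_out = V_mid × R4/(R3+R4) = 5.047 × 15000/15150 = 5.00 V.

V_out ≈ 5.00 V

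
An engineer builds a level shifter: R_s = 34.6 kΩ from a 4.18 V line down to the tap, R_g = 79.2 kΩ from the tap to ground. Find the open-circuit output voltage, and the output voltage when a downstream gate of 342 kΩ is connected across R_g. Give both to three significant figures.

Unloaded: 2.91 V; loaded: 2.72 V

Open-circuit: V = 4.18 × 79.2/(34.6 + 79.2) = 2.91 V.
With the load, R_g becomes R_g‖R_L = 64.31 kΩ, so V = 4.18 × 64.31/98.91 = 2.72 V.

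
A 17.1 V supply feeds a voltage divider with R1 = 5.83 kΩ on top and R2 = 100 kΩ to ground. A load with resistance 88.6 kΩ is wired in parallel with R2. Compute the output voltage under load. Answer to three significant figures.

The load sits in parallel with R2: R2‖R_L = (100 × 88.6) / (100 + 88.6) = 46.98 kΩ.
V_out = 17.1 × 46.98 / (5.83 + 46.98) = 17.1 × 46.98/52.81 = 15.2 V.
(Unloaded it would have been 16.2 V.)

V_out ≈ 15.2 V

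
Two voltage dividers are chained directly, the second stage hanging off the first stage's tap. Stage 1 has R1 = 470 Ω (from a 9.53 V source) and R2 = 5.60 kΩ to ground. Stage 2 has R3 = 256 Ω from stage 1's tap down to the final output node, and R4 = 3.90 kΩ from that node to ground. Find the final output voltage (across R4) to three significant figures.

Stage 2 presents R3+R4 = 4156 Ω as a load on stage 1's tap.
Stage 1's lower leg becomes R2‖(R3+R4) = 2386 Ω, so V_mid = 9.53 × 2386/2856 = 7.961 V.
Stage 2 is itself unloaded: V_out = V_mid × R4/(R3+R4) = 7.961 × 3900/4156 = 7.47 V.

V_out ≈ 7.47 V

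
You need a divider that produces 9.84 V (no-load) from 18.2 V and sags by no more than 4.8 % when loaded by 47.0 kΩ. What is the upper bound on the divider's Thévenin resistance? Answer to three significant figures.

Loading drop = R_th/(R_th + R_L) ≤ 0.0480, so R_th ≤ R_L · ε/(1−ε) = 47.0 kΩ × 0.0480/0.9520 = 2.37 kΩ.

R_th ≤ 2.37 kΩ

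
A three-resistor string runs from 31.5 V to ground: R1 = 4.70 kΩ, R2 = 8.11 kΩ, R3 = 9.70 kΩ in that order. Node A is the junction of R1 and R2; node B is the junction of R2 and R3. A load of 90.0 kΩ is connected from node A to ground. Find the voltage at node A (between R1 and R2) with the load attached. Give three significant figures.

Below node A the series string R2+R3 = 17.81 kΩ sits in parallel with the 90.0 kΩ load: 14.87 kΩ.
V_A = 31.5 × 14.87/(4.70 + 14.87) = 23.9 V.

V ≈ 23.9 V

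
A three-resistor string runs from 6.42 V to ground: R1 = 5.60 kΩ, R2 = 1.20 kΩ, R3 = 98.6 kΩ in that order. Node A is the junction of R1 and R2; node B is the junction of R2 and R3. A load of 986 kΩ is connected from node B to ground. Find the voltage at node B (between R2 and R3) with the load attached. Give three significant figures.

V ≈ 5.97 V

At node B, R3 is in parallel with the load: R3‖R_L = 89.64 kΩ.
Below node A the resistance is R2 + (R3‖R_L) = 90.84 kΩ, so V_A = 6.42 × 90.84/96.44 = 6.047 V.
Then V_B = V_A × (R3‖R_L)/(R2 + R3‖R_L) = 6.047 × 89.64/90.84 = 5.97 V.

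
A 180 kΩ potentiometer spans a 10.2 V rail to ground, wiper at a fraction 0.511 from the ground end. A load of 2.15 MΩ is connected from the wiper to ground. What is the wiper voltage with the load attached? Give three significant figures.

The wiper splits the pot into (1−α)R = 88.02 kΩ above and αR = 91.98 kΩ below.
Lower section ‖ load = 88.21 kΩ.
V_wiper = 10.2 × 88.21/(88.02 + 88.21) = 5.11 V.

V ≈ 5.11 V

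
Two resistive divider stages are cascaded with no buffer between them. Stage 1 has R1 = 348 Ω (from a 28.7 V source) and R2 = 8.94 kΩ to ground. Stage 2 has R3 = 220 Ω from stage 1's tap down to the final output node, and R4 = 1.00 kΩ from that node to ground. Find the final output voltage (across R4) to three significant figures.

V_out ≈ 17.8 V

Stage 2 presents R3+R4 = 1220 Ω as a load on stage 1's tap.
Stage 1's lower leg becomes R2‖(R3+R4) = 1074 Ω, so V_mid = 28.7 × 1074/1422 = 21.67 V.
Stage 2 is itself unloaded: V_out = V_mid × R4/(R3+R4) = 21.67 × 1000/1220 = 17.8 V.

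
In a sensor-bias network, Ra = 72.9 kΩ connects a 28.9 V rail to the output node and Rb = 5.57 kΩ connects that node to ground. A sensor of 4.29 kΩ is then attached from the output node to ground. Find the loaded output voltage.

V_out ≈ 0.930 V

The load sits in parallel with Rb: Rb‖R_L = (5.57 × 4.29) / (5.57 + 4.29) = 2.423 kΩ.
V_out = 28.9 × 2.423 / (72.9 + 2.423) = 28.9 × 2.423/75.32 = 0.930 V.
(Unloaded it would have been 2.05 V.)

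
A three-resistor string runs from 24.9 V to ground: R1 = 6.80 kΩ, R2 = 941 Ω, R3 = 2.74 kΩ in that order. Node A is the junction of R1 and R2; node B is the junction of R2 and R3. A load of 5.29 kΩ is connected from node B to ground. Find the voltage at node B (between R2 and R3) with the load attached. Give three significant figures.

V ≈ 4.71 V

At node B, R3 is in parallel with the load: R3‖R_L = 1805 Ω.
Below node A the resistance is R2 + (R3‖R_L) = 2746 Ω, so V_A = 24.9 × 2746/9546 = 7.163 V.
Then V_B = V_A × (R3‖R_L)/(R2 + R3‖R_L) = 7.163 × 1805/2746 = 4.71 V.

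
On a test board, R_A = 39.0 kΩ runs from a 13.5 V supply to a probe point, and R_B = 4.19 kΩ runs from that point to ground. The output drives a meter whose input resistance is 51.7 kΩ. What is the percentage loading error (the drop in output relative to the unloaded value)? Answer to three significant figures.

6.82 %

The divider's output (Thévenin) resistance is R_A‖R_B = 3.784 kΩ.
Fractional drop under load = R_th/(R_th + R_L) = 3.784 / (3.784 + 51.7) = 0.06819.
So the output falls by 6.82 %.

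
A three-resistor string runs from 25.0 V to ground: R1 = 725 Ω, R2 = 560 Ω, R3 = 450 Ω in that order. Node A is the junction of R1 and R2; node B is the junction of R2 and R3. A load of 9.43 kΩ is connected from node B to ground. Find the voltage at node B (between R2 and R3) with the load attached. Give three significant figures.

At node B, R3 is in parallel with the load: R3‖R_L = 429.5 Ω.
Below node A the resistance is R2 + (R3‖R_L) = 989.5 Ω, so V_A = 25.0 × 989.5/1715 = 14.43 V.
Then V_B = V_A × (R3‖R_L)/(R2 + R3‖R_L) = 14.43 × 429.5/989.5 = 6.26 V.

V ≈ 6.26 V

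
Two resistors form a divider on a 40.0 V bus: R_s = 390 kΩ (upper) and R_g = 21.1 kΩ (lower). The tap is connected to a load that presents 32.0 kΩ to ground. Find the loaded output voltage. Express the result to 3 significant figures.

The load sits in parallel with R_g: R_g‖R_L = (21.1 × 32.0) / (21.1 + 32.0) = 12.72 kΩ.
V_out = 40.0 × 12.72 / (390 + 12.72) = 40.0 × 12.72/402.7 = 1.26 V.

V_out ≈ 1.26 V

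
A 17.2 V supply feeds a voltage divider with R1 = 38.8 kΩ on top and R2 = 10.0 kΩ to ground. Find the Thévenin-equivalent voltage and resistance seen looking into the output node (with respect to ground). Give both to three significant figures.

V_th is the open-circuit tap voltage: 17.2 × 10.0/(38.8 + 10.0) = 3.52 V.
With the supply zeroed, R1 and R2 appear in parallel from the tap: R_th = R1‖R2 = (38.8 × 10.0)/48.80 = 7.95 kΩ.

V_th = 3.52 V, R_th = 7.95 kΩ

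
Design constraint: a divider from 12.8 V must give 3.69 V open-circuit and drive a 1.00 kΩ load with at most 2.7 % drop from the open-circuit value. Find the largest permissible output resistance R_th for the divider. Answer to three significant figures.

Loading drop = R_th/(R_th + R_L) ≤ 0.0270, so R_th ≤ R_L · ε/(1−ε) = 1.00 kΩ × 0.0270/0.9730 = 27.7 Ω.

R_th ≤ 27.7 Ω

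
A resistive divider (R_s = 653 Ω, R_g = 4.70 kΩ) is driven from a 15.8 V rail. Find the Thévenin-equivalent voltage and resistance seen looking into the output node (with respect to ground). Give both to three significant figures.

V_th = 13.9 V, R_th = 573 Ω

V_th is the open-circuit tap voltage: 15.8 × 4700/(653 + 4700) = 13.9 V.
With the supply zeroed, R_s and R_g appear in parallel from the tap: R_th = R_s‖R_g = (653 × 4700)/5353 = 573 Ω.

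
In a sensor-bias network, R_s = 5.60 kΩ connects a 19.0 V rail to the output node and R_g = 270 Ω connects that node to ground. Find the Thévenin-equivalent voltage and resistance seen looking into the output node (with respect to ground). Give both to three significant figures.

V_th is the open-circuit tap voltage: 19.0 × 270/(5600 + 270) = 0.874 V.
With the supply zeroed, R_s and R_g appear in parallel from the tap: R_th = R_s‖R_g = (5600 × 270)/5870 = 258 Ω.

V_th = 0.874 V, R_th = 258 Ω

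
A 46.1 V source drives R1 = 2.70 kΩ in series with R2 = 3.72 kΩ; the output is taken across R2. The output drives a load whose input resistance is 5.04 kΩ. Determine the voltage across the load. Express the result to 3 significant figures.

V_out ≈ 20.4 V

The load sits in parallel with R2: R2‖R_L = (3.72 × 5.04) / (3.72 + 5.04) = 2.140 kΩ.
V_out = 46.1 × 2.140 / (2.70 + 2.140) = 46.1 × 2.140/4.840 = 20.4 V.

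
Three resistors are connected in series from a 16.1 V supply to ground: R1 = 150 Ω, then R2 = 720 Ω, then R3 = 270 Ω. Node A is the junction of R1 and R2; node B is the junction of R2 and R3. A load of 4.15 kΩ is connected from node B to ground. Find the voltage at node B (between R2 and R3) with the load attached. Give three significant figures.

At node B, R3 is in parallel with the load: R3‖R_L = 253.5 Ω.
Below node A the resistance is R2 + (R3‖R_L) = 973.5 Ω, so V_A = 16.1 × 973.5/1124 = 13.95 V.
Then V_B = V_A × (R3‖R_L)/(R2 + R3‖R_L) = 13.95 × 253.5/973.5 = 3.63 V.

V ≈ 3.63 V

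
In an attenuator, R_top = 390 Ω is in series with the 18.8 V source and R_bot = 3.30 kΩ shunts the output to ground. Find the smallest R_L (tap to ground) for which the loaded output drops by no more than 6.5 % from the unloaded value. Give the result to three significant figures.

Output resistance R_th = R_top‖R_bot = (390 × 3300)/3690 = 348.8 Ω.
The fractional drop is R_th/(R_th + R_L); requiring this ≤ 0.0650 gives R_L ≥ R_th(1/0.0650 − 1) = 348.8 × 14.38 = 5.02 kΩ.

R_L(min) ≈ 5.02 kΩ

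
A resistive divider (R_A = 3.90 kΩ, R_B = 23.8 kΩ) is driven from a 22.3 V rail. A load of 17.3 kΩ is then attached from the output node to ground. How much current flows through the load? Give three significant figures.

R_B‖R_L = 10.02 kΩ; V_out = 22.3 × 10.02/13.92 = 16.05 V.
I_L = V_out / R_L = 16.05 / 17.3 kΩ = 0.928 mA.

I_L ≈ 0.928 mA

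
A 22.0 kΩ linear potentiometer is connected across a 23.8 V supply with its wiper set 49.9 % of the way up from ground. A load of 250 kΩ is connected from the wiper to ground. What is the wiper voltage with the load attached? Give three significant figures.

V ≈ 11.6 V

The wiper splits the pot into (1−α)R = 11.02 kΩ above and αR = 10.98 kΩ below.
Lower section ‖ load = 10.52 kΩ.
V_wiper = 23.8 × 10.52/(11.02 + 10.52) = 11.6 V.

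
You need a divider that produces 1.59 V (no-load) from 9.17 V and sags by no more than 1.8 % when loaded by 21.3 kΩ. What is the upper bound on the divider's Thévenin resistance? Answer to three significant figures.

R_th ≤ 390 Ω

Loading drop = R_th/(R_th + R_L) ≤ 0.0180, so R_th ≤ R_L · ε/(1−ε) = 21.3 kΩ × 0.0180/0.9820 = 390 Ω.
(Any R1, R2 with R2/(R1+R2) = 0.173 and R1‖R2 ≤ 390 Ω will meet the spec.)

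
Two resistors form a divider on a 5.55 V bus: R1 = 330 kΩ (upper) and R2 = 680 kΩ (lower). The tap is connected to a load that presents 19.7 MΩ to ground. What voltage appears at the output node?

The load sits in parallel with R2: R2‖R_L = (680 × 19700) / (680 + 19700) = 657.3 kΩ.
V_out = 5.55 × 657.3 / (330 + 657.3) = 5.55 × 657.3/987.3 = 3.69 V.

V_out ≈ 3.69 V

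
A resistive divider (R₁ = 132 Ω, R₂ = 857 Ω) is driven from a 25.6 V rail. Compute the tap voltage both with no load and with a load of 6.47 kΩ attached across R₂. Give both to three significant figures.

Open-circuit: V = 25.6 × 857/(132 + 857) = 22.2 V.
With the load, R₂ becomes R₂‖R_L = 756.8 Ω, so V = 25.6 × 756.8/888.8 = 21.8 V.

Unloaded: 22.2 V; loaded: 21.8 V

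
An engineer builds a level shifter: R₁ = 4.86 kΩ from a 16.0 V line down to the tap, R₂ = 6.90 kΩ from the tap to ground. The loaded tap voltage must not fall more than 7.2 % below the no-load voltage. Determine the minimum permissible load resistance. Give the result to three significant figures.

R_L(min) ≈ 36.8 kΩ

Output resistance R_th = R₁‖R₂ = (4.86 × 6.90)/11.76 = 2.852 kΩ.
The fractional drop is R_th/(R_th + R_L); requiring this ≤ 0.0720 gives R_L ≥ R_th(1/0.0720 − 1) = 2.852 × 12.89 = 36.8 kΩ.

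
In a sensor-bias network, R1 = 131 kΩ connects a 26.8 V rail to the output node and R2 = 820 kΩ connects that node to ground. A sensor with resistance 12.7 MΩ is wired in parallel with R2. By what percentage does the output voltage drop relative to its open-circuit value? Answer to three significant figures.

0.882 %

The divider's output (Thévenin) resistance is R1‖R2 = 113.0 kΩ.
Fractional drop under load = R_th/(R_th + R_L) = 113.0 / (113.0 + 12700) = 0.008816.
So the output falls by 0.882 %.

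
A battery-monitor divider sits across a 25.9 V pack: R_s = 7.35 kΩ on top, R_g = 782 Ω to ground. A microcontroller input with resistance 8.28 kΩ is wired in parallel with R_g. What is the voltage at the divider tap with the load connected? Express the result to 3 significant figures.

The load sits in parallel with R_g: R_g‖R_L = (782 × 8280) / (782 + 8280) = 714.5 Ω.
V_out = 25.9 × 714.5 / (7350 + 714.5) = 25.9 × 714.5/8065 = 2.29 V.

V_out ≈ 2.29 V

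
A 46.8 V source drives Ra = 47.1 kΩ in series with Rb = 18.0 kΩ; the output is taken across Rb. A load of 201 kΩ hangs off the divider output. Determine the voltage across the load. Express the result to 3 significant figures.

The load sits in parallel with Rb: Rb‖R_L = (18.0 × 201) / (18.0 + 201) = 16.52 kΩ.
V_out = 46.8 × 16.52 / (47.1 + 16.52) = 46.8 × 16.52/63.62 = 12.2 V.

V_out ≈ 12.2 V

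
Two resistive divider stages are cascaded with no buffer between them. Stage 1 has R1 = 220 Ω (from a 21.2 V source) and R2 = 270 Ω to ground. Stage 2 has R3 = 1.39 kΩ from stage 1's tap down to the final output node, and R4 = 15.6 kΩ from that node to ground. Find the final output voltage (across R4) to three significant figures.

Stage 2 presents R3+R4 = 16990 Ω as a load on stage 1's tap.
Stage 1's lower leg becomes R2‖(R3+R4) = 265.8 Ω, so V_mid = 21.2 × 265.8/485.8 = 11.60 V.
Stage 2 is itself unloaded: V_out = V_mid × R4/(R3+R4) = 11.60 × 15600/16990 = 10.6 V.

V_out ≈ 10.6 V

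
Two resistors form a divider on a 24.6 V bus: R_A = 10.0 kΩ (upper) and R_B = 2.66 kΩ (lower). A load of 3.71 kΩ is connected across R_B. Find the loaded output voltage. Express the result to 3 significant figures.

The load sits in parallel with R_B: R_B‖R_L = (2.66 × 3.71) / (2.66 + 3.71) = 1.549 kΩ.
V_out = 24.6 × 1.549 / (10.0 + 1.549) = 24.6 × 1.549/11.55 = 3.30 V.
(Unloaded it would have been 5.17 V.)

V_out ≈ 3.30 V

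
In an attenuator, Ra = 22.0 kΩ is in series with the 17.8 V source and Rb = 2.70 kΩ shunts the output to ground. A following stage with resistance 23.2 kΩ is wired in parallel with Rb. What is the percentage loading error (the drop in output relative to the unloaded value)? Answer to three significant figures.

The divider's output (Thévenin) resistance is Ra‖Rb = 2.405 kΩ.
Fractional drop under load = R_th/(R_th + R_L) = 2.405 / (2.405 + 23.2) = 0.09392.
So the output falls by 9.39 %.

9.39 %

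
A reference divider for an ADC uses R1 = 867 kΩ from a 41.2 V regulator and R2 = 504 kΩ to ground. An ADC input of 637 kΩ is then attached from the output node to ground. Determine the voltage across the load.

V_out ≈ 10.1 V

The load sits in parallel with R2: R2‖R_L = (504 × 637) / (504 + 637) = 281.4 kΩ.
V_out = 41.2 × 281.4 / (867 + 281.4) = 41.2 × 281.4/1148 = 10.1 V.
(Unloaded it would have been 15.1 V.)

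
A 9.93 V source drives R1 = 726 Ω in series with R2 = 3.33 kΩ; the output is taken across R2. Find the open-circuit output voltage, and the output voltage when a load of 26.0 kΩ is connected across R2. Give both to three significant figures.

Unloaded: 8.15 V; loaded: 7.97 V

Open-circuit: V = 9.93 × 3330/(726 + 3330) = 8.15 V.
With the load, R2 becomes R2‖R_L = 2952 Ω, so V = 9.93 × 2952/3678 = 7.97 V.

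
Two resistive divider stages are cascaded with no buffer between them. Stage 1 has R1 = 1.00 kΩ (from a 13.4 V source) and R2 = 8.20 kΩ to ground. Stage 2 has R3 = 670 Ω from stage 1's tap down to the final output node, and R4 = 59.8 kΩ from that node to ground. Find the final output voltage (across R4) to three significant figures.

Stage 2 presents R3+R4 = 60470 Ω as a load on stage 1's tap.
Stage 1's lower leg becomes R2‖(R3+R4) = 7221 Ω, so V_mid = 13.4 × 7221/8221 = 11.77 V.
Stage 2 is itself unloaded: V_out = V_mid × R4/(R3+R4) = 11.77 × 59800/60470 = 11.6 V.

V_out ≈ 11.6 V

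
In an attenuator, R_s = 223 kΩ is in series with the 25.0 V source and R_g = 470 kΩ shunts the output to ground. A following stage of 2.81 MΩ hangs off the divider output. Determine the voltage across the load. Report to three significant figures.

V_out ≈ 16.1 V

The load sits in parallel with R_g: R_g‖R_L = (470 × 2810) / (470 + 2810) = 402.7 kΩ.
V_out = 25.0 × 402.7 / (223 + 402.7) = 25.0 × 402.7/625.7 = 16.1 V.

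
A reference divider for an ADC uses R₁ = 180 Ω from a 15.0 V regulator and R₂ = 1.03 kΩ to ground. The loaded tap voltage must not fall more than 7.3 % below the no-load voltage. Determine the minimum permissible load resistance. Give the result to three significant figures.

Output resistance R_th = R₁‖R₂ = (180 × 1030)/1210 = 153.2 Ω.
The fractional drop is R_th/(R_th + R_L); requiring this ≤ 0.0730 gives R_L ≥ R_th(1/0.0730 − 1) = 153.2 × 12.70 = 1.95 kΩ.

R_L(min) ≈ 1.95 kΩ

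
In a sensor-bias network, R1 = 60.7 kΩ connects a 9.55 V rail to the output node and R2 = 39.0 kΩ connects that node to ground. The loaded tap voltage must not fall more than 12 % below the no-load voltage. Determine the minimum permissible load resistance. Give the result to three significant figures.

R_L(min) ≈ 174 kΩ

Output resistance R_th = R1‖R2 = (60.7 × 39.0)/99.70 = 23.74 kΩ.
The fractional drop is R_th/(R_th + R_L); requiring this ≤ 0.120 gives R_L ≥ R_th(1/0.120 − 1) = 23.74 × 7.333 = 174 kΩ.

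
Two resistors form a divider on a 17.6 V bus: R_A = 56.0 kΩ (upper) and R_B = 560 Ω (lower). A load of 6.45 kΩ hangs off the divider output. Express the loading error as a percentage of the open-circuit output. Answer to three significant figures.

7.92 %

The divider's output (Thévenin) resistance is R_A‖R_B = 554.5 Ω.
Fractional drop under load = R_th/(R_th + R_L) = 554.5 / (554.5 + 6450) = 0.07916.
So the output falls by 7.92 %.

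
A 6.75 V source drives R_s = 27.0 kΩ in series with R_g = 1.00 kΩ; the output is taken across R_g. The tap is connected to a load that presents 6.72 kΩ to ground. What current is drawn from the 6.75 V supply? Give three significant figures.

R_g‖R_L = 0.8705 kΩ, so the source sees R_s + R_g‖R_L = 27.87 kΩ.
I = 6.75 V / 27.87 kΩ = 0.242 mA.

I ≈ 0.242 mA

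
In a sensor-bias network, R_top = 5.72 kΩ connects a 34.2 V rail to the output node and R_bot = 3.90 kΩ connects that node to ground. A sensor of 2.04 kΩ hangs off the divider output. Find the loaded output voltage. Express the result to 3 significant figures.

V_out ≈ 6.49 V

The load sits in parallel with R_bot: R_bot‖R_L = (3.90 × 2.04) / (3.90 + 2.04) = 1.339 kΩ.
V_out = 34.2 × 1.339 / (5.72 + 1.339) = 34.2 × 1.339/7.059 = 6.49 V.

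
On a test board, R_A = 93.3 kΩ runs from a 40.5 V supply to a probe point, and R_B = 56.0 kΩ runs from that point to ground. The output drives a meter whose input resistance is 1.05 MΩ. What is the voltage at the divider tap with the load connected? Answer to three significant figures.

The load sits in parallel with R_B: R_B‖R_L = (56.0 × 1050) / (56.0 + 1050) = 53.16 kΩ.
V_out = 40.5 × 53.16 / (93.3 + 53.16) = 40.5 × 53.16/146.5 = 14.7 V.

V_out ≈ 14.7 V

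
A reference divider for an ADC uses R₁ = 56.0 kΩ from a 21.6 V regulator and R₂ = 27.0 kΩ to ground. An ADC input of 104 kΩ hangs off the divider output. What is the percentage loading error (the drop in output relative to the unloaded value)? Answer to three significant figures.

14.9 %

Unloaded V = 21.6 × 27.0/83.00 = 7.0265 V.
Loaded: R₂‖R_L = 21.44 kΩ, giving V = 21.6 × 21.44/77.44 = 5.9792 V.
Drop = (7.0265 − 5.9792) / 7.0265 = 14.9 %.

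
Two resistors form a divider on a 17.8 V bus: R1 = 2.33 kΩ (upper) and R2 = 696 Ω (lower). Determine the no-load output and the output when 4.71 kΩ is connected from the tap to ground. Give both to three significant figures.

Open-circuit: V = 17.8 × 696/(2330 + 696) = 4.09 V.
With the load, R2 becomes R2‖R_L = 606.4 Ω, so V = 17.8 × 606.4/2936 = 3.68 V.

Unloaded: 4.09 V; loaded: 3.68 V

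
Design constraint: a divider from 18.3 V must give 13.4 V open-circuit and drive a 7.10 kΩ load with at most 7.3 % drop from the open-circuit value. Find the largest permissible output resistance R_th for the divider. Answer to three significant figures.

R_th ≤ 559 Ω

Loading drop = R_th/(R_th + R_L) ≤ 0.0730, so R_th ≤ R_L · ε/(1−ε) = 7.10 kΩ × 0.0730/0.9270 = 559 Ω.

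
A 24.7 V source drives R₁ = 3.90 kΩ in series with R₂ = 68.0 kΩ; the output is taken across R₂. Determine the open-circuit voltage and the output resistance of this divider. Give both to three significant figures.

V_th is the open-circuit tap voltage: 24.7 × 68.0/(3.90 + 68.0) = 23.4 V.
With the supply zeroed, R₁ and R₂ appear in parallel from the tap: R_th = R₁‖R₂ = (3.90 × 68.0)/71.90 = 3.69 kΩ.

V_th = 23.4 V, R_th = 3.69 kΩ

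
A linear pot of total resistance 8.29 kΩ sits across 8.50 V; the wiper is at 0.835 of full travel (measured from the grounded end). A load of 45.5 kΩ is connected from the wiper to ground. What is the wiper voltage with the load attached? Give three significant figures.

V ≈ 6.92 V

The wiper splits the pot into (1−α)R = 1.368 kΩ above and αR = 6.922 kΩ below.
Lower section ‖ load = 6.008 kΩ.
V_wiper = 8.50 × 6.008/(1.368 + 6.008) = 6.92 V.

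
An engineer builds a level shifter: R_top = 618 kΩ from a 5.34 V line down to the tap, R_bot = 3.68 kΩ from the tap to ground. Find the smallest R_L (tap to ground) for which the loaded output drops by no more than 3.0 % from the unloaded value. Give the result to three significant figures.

Output resistance R_th = R_top‖R_bot = (618 × 3.68)/621.7 = 3.658 kΩ.
The fractional drop is R_th/(R_th + R_L); requiring this ≤ 0.0300 gives R_L ≥ R_th(1/0.0300 − 1) = 3.658 × 32.33 = 118 kΩ.

R_L(min) ≈ 118 kΩ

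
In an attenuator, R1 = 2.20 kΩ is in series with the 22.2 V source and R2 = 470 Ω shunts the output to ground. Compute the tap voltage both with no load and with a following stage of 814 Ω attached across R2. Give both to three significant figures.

Open-circuit: V = 22.2 × 470/(2200 + 470) = 3.91 V.
With the load, R2 becomes R2‖R_L = 298.0 Ω, so V = 22.2 × 298.0/2498 = 2.65 V.

Unloaded: 3.91 V; loaded: 2.65 V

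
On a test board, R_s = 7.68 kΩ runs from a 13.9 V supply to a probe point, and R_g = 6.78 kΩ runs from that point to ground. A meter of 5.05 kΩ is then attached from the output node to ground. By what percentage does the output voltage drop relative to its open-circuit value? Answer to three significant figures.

The divider's output (Thévenin) resistance is R_s‖R_g = 3.601 kΩ.
Fractional drop under load = R_th/(R_th + R_L) = 3.601 / (3.601 + 5.05) = 0.4163.
So the output falls by 41.6 %.

41.6 %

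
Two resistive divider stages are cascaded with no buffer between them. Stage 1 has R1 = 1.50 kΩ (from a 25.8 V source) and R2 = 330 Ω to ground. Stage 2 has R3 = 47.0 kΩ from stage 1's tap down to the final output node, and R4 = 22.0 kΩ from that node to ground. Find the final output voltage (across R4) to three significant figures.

Stage 2 presents R3+R4 = 69000 Ω as a load on stage 1's tap.
Stage 1's lower leg becomes R2‖(R3+R4) = 328.4 Ω, so V_mid = 25.8 × 328.4/1828 = 4.634 V.
Stage 2 is itself unloaded: V_out = V_mid × R4/(R3+R4) = 4.634 × 22000/69000 = 1.48 V.

V_out ≈ 1.48 V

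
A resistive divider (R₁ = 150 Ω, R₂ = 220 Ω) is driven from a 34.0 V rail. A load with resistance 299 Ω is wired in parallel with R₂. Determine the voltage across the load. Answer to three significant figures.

The load sits in parallel with R₂: R₂‖R_L = (220 × 299) / (220 + 299) = 126.7 Ω.
V_out = 34.0 × 126.7 / (150 + 126.7) = 34.0 × 126.7/276.7 = 15.6 V.
(Unloaded it would have been 20.2 V.)

V_out ≈ 15.6 V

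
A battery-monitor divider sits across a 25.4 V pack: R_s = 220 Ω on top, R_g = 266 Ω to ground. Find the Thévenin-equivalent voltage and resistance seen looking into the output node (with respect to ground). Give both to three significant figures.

V_th is the open-circuit tap voltage: 25.4 × 266/(220 + 266) = 13.9 V.
With the supply zeroed, R_s and R_g appear in parallel from the tap: R_th = R_s‖R_g = (220 × 266)/486.0 = 120 Ω.

V_th = 13.9 V, R_th = 120 Ω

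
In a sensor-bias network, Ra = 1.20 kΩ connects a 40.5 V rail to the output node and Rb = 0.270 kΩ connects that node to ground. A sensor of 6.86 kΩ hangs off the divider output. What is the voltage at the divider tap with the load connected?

V_out ≈ 7.21 V

The load sits in parallel with Rb: Rb‖R_L = (270 × 6860) / (270 + 6860) = 259.8 Ω.
V_out = 40.5 × 259.8 / (1200 + 259.8) = 40.5 × 259.8/1460 = 7.21 V.
(Unloaded it would have been 7.44 V.)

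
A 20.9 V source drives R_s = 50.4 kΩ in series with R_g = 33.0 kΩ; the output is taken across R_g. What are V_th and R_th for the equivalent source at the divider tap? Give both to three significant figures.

V_th is the open-circuit tap voltage: 20.9 × 33.0/(50.4 + 33.0) = 8.27 V.
With the supply zeroed, R_s and R_g appear in parallel from the tap: R_th = R_s‖R_g = (50.4 × 33.0)/83.40 = 19.9 kΩ.

V_th = 8.27 V, R_th = 19.9 kΩ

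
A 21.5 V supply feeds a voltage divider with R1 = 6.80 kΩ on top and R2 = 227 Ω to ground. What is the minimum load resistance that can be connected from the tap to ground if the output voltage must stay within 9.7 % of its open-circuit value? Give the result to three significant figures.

Output resistance R_th = R1‖R2 = (6800 × 227)/7027 = 219.7 Ω.
The fractional drop is R_th/(R_th + R_L); requiring this ≤ 0.0970 gives R_L ≥ R_th(1/0.0970 − 1) = 219.7 × 9.309 = 2.04 kΩ.

R_L(min) ≈ 2.04 kΩ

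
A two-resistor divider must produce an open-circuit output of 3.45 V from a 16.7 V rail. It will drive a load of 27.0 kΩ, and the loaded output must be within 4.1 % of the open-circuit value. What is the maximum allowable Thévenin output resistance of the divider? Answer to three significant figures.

R_th ≤ 1.15 kΩ

Loading drop = R_th/(R_th + R_L) ≤ 0.0410, so R_th ≤ R_L · ε/(1−ε) = 27.0 kΩ × 0.0410/0.9590 = 1.15 kΩ.
(Any R1, R2 with R2/(R1+R2) = 0.207 and R1‖R2 ≤ 1.15 kΩ will meet the spec.)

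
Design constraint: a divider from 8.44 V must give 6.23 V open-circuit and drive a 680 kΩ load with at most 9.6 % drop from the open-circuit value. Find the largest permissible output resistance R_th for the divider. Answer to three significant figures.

R_th ≤ 72.2 kΩ

Loading drop = R_th/(R_th + R_L) ≤ 0.0960, so R_th ≤ R_L · ε/(1−ε) = 680 kΩ × 0.0960/0.9040 = 72.2 kΩ.
(Any R1, R2 with R2/(R1+R2) = 0.738 and R1‖R2 ≤ 72.2 kΩ will meet the spec.)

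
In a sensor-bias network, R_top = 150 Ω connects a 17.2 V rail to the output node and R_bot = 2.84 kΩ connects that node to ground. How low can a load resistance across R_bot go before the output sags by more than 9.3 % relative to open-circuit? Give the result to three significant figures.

R_L(min) ≈ 1.39 kΩ

Output resistance R_th = R_top‖R_bot = (150 × 2840)/2990 = 142.5 Ω.
The fractional drop is R_th/(R_th + R_L); requiring this ≤ 0.0930 gives R_L ≥ R_th(1/0.0930 − 1) = 142.5 × 9.753 = 1.39 kΩ.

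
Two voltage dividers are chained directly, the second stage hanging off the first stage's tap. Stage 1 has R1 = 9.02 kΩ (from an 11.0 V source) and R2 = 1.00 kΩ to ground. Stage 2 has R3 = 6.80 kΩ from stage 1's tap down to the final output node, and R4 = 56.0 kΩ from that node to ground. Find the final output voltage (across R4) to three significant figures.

V_out ≈ 0.965 V

Stage 2 presents R3+R4 = 62.80 kΩ as a load on stage 1's tap.
Stage 1's lower leg becomes R2‖(R3+R4) = 0.9843 kΩ, so V_mid = 11.0 × 0.9843/10.00 = 1.082 V.
Stage 2 is itself unloaded: V_out = V_mid × R4/(R3+R4) = 1.082 × 56.0/62.80 = 0.965 V.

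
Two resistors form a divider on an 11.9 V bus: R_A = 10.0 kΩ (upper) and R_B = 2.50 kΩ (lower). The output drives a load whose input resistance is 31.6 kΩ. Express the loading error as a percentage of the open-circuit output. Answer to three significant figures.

The divider's output (Thévenin) resistance is R_A‖R_B = 2.000 kΩ.
Fractional drop under load = R_th/(R_th + R_L) = 2.000 / (2.000 + 31.6) = 0.05952.
So the output falls by 5.95 %.

5.95 %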